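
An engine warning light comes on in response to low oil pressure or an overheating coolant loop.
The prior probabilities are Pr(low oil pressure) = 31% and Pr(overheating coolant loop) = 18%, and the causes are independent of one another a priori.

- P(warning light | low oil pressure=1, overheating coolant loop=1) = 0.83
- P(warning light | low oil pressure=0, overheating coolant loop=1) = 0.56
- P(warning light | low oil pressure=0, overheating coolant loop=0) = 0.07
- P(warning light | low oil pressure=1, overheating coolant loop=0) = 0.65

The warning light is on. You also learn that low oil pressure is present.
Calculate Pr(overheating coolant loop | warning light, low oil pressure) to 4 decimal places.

For the numerator, keep only overheating coolant loop=true terms: 0.83·0.18 = 0.149400
The normalizing constant is 0.65·0.82 + 0.83·0.18 = 0.682400
P(overheating coolant loop | warning light, low oil pressure) = 0.149400/0.682400 ≈ 0.2189

Pr(overheating coolant loop | warning light, low oil pressure) ≈ 0.2189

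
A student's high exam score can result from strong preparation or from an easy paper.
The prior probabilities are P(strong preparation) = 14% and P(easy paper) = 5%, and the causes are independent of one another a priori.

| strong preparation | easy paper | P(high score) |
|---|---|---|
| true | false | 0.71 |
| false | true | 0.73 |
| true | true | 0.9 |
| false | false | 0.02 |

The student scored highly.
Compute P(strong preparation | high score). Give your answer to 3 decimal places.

By total probability over the 4 (strong preparation, easy paper) configurations:
  P(high score) = 0.02·0.86·0.95 + 0.73·0.86·0.05 + 0.71·0.14·0.95 + 0.9·0.14·0.05
        = 0.016340 + 0.031390 + 0.094430 + 0.006300 = 0.148460
Keeping only the strong preparation-present terms gives 0.100730, so
  P(strong preparation | high score) = 0.100730 / 0.148460 ≈ 0.678

P(strong preparation | high score) ≈ 0.678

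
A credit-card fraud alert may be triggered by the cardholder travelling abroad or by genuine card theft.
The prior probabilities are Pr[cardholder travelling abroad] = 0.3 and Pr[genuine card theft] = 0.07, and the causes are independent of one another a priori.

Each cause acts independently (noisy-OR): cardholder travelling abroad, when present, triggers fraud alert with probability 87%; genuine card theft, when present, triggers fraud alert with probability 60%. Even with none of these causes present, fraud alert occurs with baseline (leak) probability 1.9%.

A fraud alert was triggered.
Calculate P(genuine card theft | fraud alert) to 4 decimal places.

Under noisy-OR, P(fraud alert | causes) = 1 − (1−0.019)·∏(1−qᵢ) over the active causes.
By total probability over the 4 (cardholder travelling abroad, genuine card theft) configurations:
  P(fraud alert) = 0.019·0.7·0.93 + 0.6076·0.7·0.07 + 0.87247·0.3·0.93 + 0.948988·0.3·0.07
        = 0.012369 + 0.029772 + 0.243419 + 0.019929 = 0.305489
Keeping only the genuine card theft-present terms gives 0.049701, so
  P(genuine card theft | fraud alert) = 0.049701 / 0.305489 ≈ 0.1627

P(genuine card theft | fraud alert) ≈ 0.1627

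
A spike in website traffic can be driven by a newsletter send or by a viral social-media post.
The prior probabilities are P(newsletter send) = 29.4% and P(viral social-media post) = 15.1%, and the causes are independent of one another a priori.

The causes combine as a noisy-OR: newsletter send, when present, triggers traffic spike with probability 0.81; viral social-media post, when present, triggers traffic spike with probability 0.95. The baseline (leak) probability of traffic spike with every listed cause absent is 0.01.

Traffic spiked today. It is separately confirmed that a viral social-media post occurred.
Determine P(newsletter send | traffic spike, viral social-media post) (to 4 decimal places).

P(newsletter send | traffic spike, viral social-media post) ≈ 0.3026

Under noisy-OR, P(traffic spike | causes) = 1 − (1−0.01)·∏(1−qᵢ) over the active causes.
Numerator (weight on configurations with newsletter send): 0.990595*0.294 = 0.291235
The normalizing constant is 0.9505*0.706 + 0.990595*0.294 = 0.962288
P(newsletter send | traffic spike, viral social-media post) = 0.291235/0.962288 ≈ 0.3026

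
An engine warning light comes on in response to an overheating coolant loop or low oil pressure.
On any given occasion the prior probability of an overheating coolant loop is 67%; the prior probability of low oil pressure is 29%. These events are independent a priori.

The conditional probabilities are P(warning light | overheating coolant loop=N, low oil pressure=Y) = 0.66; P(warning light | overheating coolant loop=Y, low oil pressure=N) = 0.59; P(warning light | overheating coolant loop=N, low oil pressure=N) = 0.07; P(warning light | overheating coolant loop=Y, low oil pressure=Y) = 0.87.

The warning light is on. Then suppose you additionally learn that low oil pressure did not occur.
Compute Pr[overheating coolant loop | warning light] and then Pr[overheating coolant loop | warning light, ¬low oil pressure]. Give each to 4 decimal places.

Numerator (weight on configurations with overheating coolant loop): 0.280663 + 0.169041 = 0.449704
Denominator P(warning light): 0.07·0.33·0.71 + 0.66·0.33·0.29 + 0.59·0.67·0.71 + 0.87·0.67·0.29 = 0.529267
Posterior = 0.449704 / 0.529267 ≈ 0.8497

Now condition on the additional information:
Numerator (weight on configurations with overheating coolant loop): 0.59×0.67 = 0.395300
Normalizer over all consistent configurations: 0.07×0.33 + 0.59×0.67 = 0.418400
Posterior = 0.395300 / 0.418400 ≈ 0.9448
Ruling out low oil pressure raises the posterior on overheating coolant loop — the flip side of explaining away.

Pr[overheating coolant loop | warning light] ≈ 0.8497; Pr[overheating coolant loop | warning light, ¬low oil pressure] ≈ 0.9448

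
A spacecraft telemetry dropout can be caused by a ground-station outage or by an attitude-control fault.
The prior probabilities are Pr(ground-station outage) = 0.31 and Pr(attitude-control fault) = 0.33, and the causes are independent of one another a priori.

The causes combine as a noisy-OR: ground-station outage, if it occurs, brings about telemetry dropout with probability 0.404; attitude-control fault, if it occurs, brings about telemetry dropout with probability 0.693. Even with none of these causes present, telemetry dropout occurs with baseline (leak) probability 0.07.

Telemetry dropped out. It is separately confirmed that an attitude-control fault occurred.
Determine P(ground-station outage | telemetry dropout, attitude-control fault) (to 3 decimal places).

P(ground-station outage | telemetry dropout, attitude-control fault) ≈ 0.343

Under noisy-OR, P(telemetry dropout | causes) = 1 − (1−0.07)·∏(1−qᵢ) over the active causes.
For the numerator, keep only ground-station outage=true terms: 0.829836·0.31 = 0.257249
Denominator P(telemetry dropout | attitude-control fault): 0.71449·0.69 + 0.829836·0.31 = 0.750247
P(ground-station outage | telemetry dropout, attitude-control fault) = 0.257249/0.750247 ≈ 0.343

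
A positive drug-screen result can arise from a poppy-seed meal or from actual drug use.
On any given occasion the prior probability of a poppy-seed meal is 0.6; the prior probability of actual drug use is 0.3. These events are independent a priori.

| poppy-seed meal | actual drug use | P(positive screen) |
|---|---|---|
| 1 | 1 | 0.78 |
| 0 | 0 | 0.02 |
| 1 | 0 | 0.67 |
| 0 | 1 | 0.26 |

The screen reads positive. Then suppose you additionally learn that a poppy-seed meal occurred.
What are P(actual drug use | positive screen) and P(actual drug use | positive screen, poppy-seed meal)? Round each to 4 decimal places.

P(actual drug use | positive screen) ≈ 0.3742; P(actual drug use | positive screen, poppy-seed meal) ≈ 0.3329

P(positive screen) = 0.02×0.4×0.7 + 0.26×0.4×0.3 + 0.67×0.6×0.7 + 0.78×0.6×0.3 = 0.005600 + 0.031200 + 0.281400 + 0.140400 = 0.458600
The actual drug use-present share is 0.031200 + 0.140400 = 0.171600.
P(actual drug use | positive screen) = 0.171600 / 0.458600 ≈ 0.3742

Now also conditioning on poppy-seed meal=true:
By total probability over both values of actual drug use:
  P(positive screen | poppy-seed meal) = 0.67·0.7 + 0.78·0.3
        = 0.469000 + 0.234000 = 0.703000
Keeping only the actual drug use-present terms gives 0.234000, so
  P(actual drug use | positive screen, poppy-seed meal) = 0.234000 / 0.703000 ≈ 0.3329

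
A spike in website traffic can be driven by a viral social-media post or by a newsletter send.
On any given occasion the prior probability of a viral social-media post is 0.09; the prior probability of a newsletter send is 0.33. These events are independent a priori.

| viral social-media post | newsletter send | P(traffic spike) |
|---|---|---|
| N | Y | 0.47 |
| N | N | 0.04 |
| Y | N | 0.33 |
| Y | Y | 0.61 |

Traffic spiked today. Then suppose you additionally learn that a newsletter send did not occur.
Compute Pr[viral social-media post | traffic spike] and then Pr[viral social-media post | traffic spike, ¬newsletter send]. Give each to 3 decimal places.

Pr[viral social-media post | traffic spike] ≈ 0.187; Pr[viral social-media post | traffic spike, ¬newsletter send] ≈ 0.449

Sum P(traffic spike|·) weighted by the priors over the 4 (viral social-media post, newsletter send) configurations:
  P(traffic spike) = 0.04*0.91*0.67 + 0.47*0.91*0.33 + 0.33*0.09*0.67 + 0.61*0.09*0.33
        = 0.024388 + 0.141141 + 0.019899 + 0.018117 = 0.203545
Configurations with viral social-media post contribute 0.038016, so
  P(viral social-media post | traffic spike) = 0.038016 / 0.203545 ≈ 0.187

Now condition on the additional information:
For the numerator, keep only viral social-media post=true terms: 0.33×0.09 = 0.029700
Denominator P(traffic spike | ¬newsletter send): 0.04×0.91 + 0.33×0.09 = 0.066100
Posterior = 0.029700 / 0.066100 ≈ 0.449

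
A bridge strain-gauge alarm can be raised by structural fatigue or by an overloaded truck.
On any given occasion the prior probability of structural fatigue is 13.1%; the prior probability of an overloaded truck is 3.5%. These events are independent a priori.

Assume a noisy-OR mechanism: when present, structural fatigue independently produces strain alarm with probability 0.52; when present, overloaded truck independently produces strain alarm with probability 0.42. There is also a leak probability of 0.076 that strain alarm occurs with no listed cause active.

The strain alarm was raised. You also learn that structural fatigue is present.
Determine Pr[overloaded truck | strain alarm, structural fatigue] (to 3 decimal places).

Under noisy-OR, P(strain alarm | causes) = 1 − (1−0.076)·∏(1−qᵢ) over the active causes.
Sum P(strain alarm|·) weighted by the priors over both values of overloaded truck:
  P(strain alarm | structural fatigue) = 0.55648×0.965 + 0.742758×0.035
        = 0.537003 + 0.025997 = 0.563000
The terms with overloaded truck present sum to 0.025997, so
  P(overloaded truck | strain alarm, structural fatigue) = 0.025997 / 0.563000 ≈ 0.046

Pr[overloaded truck | strain alarm, structural fatigue] ≈ 0.046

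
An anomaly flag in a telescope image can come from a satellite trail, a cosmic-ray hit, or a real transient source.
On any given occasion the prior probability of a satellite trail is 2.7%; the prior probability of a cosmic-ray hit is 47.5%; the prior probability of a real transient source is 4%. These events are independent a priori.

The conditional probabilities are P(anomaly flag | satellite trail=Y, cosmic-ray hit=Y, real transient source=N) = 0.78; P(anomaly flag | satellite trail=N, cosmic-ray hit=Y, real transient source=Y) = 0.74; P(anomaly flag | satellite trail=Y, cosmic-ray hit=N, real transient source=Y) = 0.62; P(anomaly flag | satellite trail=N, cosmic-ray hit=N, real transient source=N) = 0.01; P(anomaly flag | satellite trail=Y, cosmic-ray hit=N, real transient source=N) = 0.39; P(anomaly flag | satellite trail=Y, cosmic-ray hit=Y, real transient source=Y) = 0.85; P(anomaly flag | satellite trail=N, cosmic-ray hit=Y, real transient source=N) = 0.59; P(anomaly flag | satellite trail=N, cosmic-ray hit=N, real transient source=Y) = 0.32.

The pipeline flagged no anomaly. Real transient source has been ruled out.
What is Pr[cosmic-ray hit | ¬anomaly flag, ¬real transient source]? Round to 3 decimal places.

Pr[cosmic-ray hit | ¬anomaly flag, ¬real transient source] ≈ 0.272

P(¬anomaly flag | ¬real transient source) = 0.99×0.973×0.525 + 0.41×0.973×0.475 + 0.61×0.027×0.525 + 0.22×0.027×0.475 = 0.505717 + 0.189492 + 0.008647 + 0.002821 = 0.706677
Of this, 0.192313 comes from 0.189492 + 0.002821 (the cosmic-ray hit=true cases).
So P(cosmic-ray hit | ¬anomaly flag, ¬real transient source) = 0.192313/0.706677 ≈ 0.272.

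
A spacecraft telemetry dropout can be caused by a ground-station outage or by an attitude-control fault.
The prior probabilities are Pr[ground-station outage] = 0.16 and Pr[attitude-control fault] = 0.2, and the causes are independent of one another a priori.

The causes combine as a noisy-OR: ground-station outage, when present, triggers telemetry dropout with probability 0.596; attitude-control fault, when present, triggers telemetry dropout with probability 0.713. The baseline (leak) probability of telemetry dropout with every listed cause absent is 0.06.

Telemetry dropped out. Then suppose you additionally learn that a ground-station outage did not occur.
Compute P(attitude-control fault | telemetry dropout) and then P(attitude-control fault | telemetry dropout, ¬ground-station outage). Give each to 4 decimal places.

Under noisy-OR, P(telemetry dropout | causes) = 1 − (1−0.06)·∏(1−qᵢ) over the active causes.
Numerator (weight on configurations with attitude-control fault): 0.122677 + 0.028512 = 0.151189
The normalizing constant is 0.06·0.84·0.8 + 0.73022·0.84·0.2 + 0.62024·0.16·0.8 + 0.891009·0.16·0.2 = 0.270900
P(attitude-control fault | telemetry dropout) = 0.151189/0.270900 ≈ 0.5581

Now condition on the additional information:
Enumerate both values of attitude-control fault and weight by the priors:
  P(telemetry dropout | ¬ground-station outage) = 0.06·0.8 + 0.73022·0.2
        = 0.048000 + 0.146044 = 0.194044
Configurations with attitude-control fault contribute 0.146044, so
  P(attitude-control fault | telemetry dropout, ¬ground-station outage) = 0.146044 / 0.194044 ≈ 0.7526
With ground-station outage excluded, attitude-control fault must carry more of the explanatory weight for the telemetry dropout.

P(attitude-control fault | telemetry dropout) ≈ 0.5581; P(attitude-control fault | telemetry dropout, ¬ground-station outage) ≈ 0.7526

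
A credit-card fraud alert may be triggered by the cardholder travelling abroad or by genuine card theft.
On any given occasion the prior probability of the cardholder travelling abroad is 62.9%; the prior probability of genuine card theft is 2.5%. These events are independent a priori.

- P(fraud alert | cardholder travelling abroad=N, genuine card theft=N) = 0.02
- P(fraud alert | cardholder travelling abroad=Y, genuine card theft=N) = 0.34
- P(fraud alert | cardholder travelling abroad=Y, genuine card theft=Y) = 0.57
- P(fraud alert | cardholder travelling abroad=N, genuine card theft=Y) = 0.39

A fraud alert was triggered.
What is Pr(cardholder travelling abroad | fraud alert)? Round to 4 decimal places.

By total probability over the 4 (cardholder travelling abroad, genuine card theft) configurations:
  P(fraud alert) = 0.02×0.371×0.975 + 0.39×0.371×0.025 + 0.34×0.629×0.975 + 0.57×0.629×0.025
        = 0.007235 + 0.003617 + 0.208514 + 0.008963 = 0.228329
Configurations with cardholder travelling abroad contribute 0.217477, so
  P(cardholder travelling abroad | fraud alert) = 0.217477 / 0.228329 ≈ 0.9525

Pr(cardholder travelling abroad | fraud alert) ≈ 0.9525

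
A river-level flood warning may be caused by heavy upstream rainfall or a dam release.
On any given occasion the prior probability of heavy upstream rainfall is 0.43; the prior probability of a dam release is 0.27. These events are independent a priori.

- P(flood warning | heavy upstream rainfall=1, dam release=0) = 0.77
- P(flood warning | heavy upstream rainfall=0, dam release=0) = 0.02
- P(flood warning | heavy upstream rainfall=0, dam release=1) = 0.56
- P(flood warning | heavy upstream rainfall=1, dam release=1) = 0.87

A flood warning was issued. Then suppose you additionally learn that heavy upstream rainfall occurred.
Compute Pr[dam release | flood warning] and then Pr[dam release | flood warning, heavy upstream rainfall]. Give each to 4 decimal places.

P(flood warning) = 0.02*0.57*0.73 + 0.56*0.57*0.27 + 0.77*0.43*0.73 + 0.87*0.43*0.27 = 0.008322 + 0.086184 + 0.241703 + 0.101007 = 0.437216
Of this, 0.187191 comes from 0.086184 + 0.101007 (the dam release=true cases).
P(dam release | flood warning) = 0.187191 / 0.437216 ≈ 0.4281

Now condition on the additional information:
Numerator (weight on configurations with dam release): 0.87·0.27 = 0.234900
Normalizer over all consistent configurations: 0.77·0.73 + 0.87·0.27 = 0.797000
Posterior = 0.234900 / 0.797000 ≈ 0.2947

Pr[dam release | flood warning] ≈ 0.4281; Pr[dam release | flood warning, heavy upstream rainfall] ≈ 0.2947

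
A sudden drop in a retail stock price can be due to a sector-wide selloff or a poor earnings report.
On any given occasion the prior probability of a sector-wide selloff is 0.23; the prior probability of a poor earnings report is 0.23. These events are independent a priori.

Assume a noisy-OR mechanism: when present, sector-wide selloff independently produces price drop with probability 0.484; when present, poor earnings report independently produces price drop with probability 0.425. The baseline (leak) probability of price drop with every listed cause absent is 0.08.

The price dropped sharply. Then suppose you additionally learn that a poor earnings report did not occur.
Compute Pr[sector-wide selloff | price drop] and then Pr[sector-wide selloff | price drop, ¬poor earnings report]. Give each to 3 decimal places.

Under noisy-OR, P(price drop | causes) = 1 − (1−0.08)·∏(1−qᵢ) over the active causes.
Enumerate the 4 (sector-wide selloff, poor earnings report) configurations and weight by the priors:
  P(price drop) = 0.08×0.77×0.77 + 0.471×0.77×0.23 + 0.52528×0.23×0.77 + 0.727036×0.23×0.23
        = 0.047432 + 0.083414 + 0.093027 + 0.038460 = 0.262333
Keeping only the sector-wide selloff-present terms gives 0.131487, so
  P(sector-wide selloff | price drop) = 0.131487 / 0.262333 ≈ 0.501

With the extra evidence:
For the numerator, keep only sector-wide selloff=true terms: 0.52528*0.23 = 0.120814
The normalizing constant is 0.08*0.77 + 0.52528*0.23 = 0.182414
P(sector-wide selloff | price drop, ¬poor earnings report) = 0.120814/0.182414 ≈ 0.662

Pr[sector-wide selloff | price drop] ≈ 0.501; Pr[sector-wide selloff | price drop, ¬poor earnings report] ≈ 0.662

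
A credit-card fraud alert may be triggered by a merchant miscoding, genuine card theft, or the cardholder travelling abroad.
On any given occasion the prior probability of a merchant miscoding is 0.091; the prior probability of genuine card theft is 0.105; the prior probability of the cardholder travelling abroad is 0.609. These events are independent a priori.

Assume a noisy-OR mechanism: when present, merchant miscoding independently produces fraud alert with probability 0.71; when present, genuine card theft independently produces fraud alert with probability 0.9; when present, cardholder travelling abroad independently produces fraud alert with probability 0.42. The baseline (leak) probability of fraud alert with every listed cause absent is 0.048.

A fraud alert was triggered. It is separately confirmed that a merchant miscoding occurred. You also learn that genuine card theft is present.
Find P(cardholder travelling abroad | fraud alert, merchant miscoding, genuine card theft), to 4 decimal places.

P(cardholder travelling abroad | fraud alert, merchant miscoding, genuine card theft) ≈ 0.6118

Under noisy-OR, P(fraud alert | causes) = 1 − (1−0.048)·∏(1−qᵢ) over the active causes.
Enumerate both values of cardholder travelling abroad and weight by the priors:
  P(fraud alert | merchant miscoding, genuine card theft) = 0.972392·0.391 + 0.983987·0.609
        = 0.380205 + 0.599248 = 0.979453
Configurations with cardholder travelling abroad contribute 0.599248, so
  P(cardholder travelling abroad | fraud alert, merchant miscoding, genuine card theft) = 0.599248 / 0.979453 ≈ 0.6118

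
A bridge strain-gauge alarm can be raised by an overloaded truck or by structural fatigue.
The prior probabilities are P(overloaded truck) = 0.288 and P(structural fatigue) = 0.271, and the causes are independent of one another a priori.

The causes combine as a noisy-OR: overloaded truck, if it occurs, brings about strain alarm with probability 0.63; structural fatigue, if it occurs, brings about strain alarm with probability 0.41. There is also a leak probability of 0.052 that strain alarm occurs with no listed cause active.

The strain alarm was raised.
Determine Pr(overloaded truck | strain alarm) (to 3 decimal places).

Pr(overloaded truck | strain alarm) ≈ 0.639

Under noisy-OR, P(strain alarm | causes) = 1 − (1−0.052)·∏(1−qᵢ) over the active causes.
By total probability over the 4 (overloaded truck, structural fatigue) configurations:
  P(strain alarm) = 0.052·0.712·0.729 + 0.44068·0.712·0.271 + 0.64924·0.288·0.729 + 0.793052·0.288·0.271
        = 0.026990 + 0.085030 + 0.136309 + 0.061896 = 0.310225
Configurations with overloaded truck contribute 0.198205, so
  P(overloaded truck | strain alarm) = 0.198205 / 0.310225 ≈ 0.639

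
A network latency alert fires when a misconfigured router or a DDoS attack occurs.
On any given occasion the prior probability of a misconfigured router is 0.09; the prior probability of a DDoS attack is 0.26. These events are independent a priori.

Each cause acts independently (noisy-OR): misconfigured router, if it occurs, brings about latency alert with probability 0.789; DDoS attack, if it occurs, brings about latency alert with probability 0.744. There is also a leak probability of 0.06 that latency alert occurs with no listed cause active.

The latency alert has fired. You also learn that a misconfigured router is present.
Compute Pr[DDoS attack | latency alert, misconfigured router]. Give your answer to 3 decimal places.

Pr[DDoS attack | latency alert, misconfigured router] ≈ 0.294

Under noisy-OR, P(latency alert | causes) = 1 − (1−0.06)·∏(1−qᵢ) over the active causes.
Numerator (weight on configurations with DDoS attack): 0.949225×0.26 = 0.246799
Normalizer over all consistent configurations: 0.80166×0.74 + 0.949225×0.26 = 0.840027
P(DDoS attack | latency alert, misconfigured router) = 0.246799/0.840027 ≈ 0.294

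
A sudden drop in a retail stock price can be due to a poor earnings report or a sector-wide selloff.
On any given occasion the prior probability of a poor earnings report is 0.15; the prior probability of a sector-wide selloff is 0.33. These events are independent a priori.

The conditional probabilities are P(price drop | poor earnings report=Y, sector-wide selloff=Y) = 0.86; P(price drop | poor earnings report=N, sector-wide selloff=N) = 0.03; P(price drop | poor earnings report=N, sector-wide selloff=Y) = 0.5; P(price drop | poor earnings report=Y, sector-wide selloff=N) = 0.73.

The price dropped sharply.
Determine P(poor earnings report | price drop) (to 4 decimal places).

P(poor earnings report | price drop) ≈ 0.4243

Sum P(price drop|·) weighted by the priors over the 4 (poor earnings report, sector-wide selloff) configurations:
  P(price drop) = 0.03×0.85×0.67 + 0.5×0.85×0.33 + 0.73×0.15×0.67 + 0.86×0.15×0.33
        = 0.017085 + 0.140250 + 0.073365 + 0.042570 = 0.273270
The terms with poor earnings report present sum to 0.115935, so
  P(poor earnings report | price drop) = 0.115935 / 0.273270 ≈ 0.4243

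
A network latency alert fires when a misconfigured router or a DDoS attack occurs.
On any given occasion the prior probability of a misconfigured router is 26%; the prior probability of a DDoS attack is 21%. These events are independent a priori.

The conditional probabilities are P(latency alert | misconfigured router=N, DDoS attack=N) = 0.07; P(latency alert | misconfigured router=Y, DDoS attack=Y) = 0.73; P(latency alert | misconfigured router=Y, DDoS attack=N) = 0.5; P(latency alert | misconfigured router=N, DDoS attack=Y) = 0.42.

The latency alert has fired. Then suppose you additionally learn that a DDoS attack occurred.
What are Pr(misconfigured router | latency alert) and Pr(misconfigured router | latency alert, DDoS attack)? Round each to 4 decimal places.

Pr(misconfigured router | latency alert) ≈ 0.5731; Pr(misconfigured router | latency alert, DDoS attack) ≈ 0.3791

P(latency alert) = 0.07×0.74×0.79 + 0.42×0.74×0.21 + 0.5×0.26×0.79 + 0.73×0.26×0.21 = 0.040922 + 0.065268 + 0.102700 + 0.039858 = 0.248748
The misconfigured router-present share is 0.102700 + 0.039858 = 0.142558.
Hence the posterior is 0.142558/0.248748 ≈ 0.5731.

Now also conditioning on DDoS attack=true:
Weight on misconfigured router=true, given the evidence: 0.73×0.26 = 0.189800
Normalizer over all consistent configurations: 0.42×0.74 + 0.73×0.26 = 0.500600
P(misconfigured router | latency alert, DDoS attack) = 0.189800/0.500600 ≈ 0.3791
This is intercausal reasoning (explaining away): once DDoS attack accounts for the latency alert, misconfigured router becomes less likely.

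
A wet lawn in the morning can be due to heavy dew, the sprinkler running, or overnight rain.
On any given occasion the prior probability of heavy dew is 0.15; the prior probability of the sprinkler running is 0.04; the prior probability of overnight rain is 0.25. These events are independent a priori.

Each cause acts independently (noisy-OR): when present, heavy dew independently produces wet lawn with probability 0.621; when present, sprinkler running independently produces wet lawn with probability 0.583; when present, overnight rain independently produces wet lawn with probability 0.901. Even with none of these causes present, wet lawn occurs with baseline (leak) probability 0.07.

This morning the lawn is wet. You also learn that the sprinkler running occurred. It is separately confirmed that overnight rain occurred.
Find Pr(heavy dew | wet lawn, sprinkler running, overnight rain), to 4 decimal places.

Pr(heavy dew | wet lawn, sprinkler running, overnight rain) ≈ 0.1531

Under noisy-OR, P(wet lawn | causes) = 1 − (1−0.07)·∏(1−qᵢ) over the active causes.
Weight on heavy dew=true, given the evidence: 0.985449·0.15 = 0.147817
Normalizer over all consistent configurations: 0.961607·0.85 + 0.985449·0.15 = 0.965183
Posterior = 0.147817 / 0.965183 ≈ 0.1531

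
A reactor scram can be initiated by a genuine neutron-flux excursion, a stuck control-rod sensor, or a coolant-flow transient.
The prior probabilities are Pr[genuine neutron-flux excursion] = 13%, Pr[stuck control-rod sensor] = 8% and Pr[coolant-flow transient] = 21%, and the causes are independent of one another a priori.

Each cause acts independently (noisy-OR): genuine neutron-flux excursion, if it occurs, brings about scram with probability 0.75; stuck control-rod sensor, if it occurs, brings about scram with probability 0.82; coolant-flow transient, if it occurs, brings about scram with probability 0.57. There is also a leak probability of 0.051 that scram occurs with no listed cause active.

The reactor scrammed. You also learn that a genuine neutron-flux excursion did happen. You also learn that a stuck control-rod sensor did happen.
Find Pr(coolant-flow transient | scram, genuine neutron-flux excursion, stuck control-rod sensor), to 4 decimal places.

Pr(coolant-flow transient | scram, genuine neutron-flux excursion, stuck control-rod sensor) ≈ 0.2142

Under noisy-OR, P(scram | causes) = 1 − (1−0.051)·∏(1−qᵢ) over the active causes.
P(scram | genuine neutron-flux excursion, stuck control-rod sensor) = 0.957295*0.79 + 0.981637*0.21 = 0.756263 + 0.206144 = 0.962407
Of this, 0.206144 comes from 0.981637*0.21 (the coolant-flow transient=true cases).
P(coolant-flow transient | scram, genuine neutron-flux excursion, stuck control-rod sensor) = 0.206144 / 0.962407 ≈ 0.2142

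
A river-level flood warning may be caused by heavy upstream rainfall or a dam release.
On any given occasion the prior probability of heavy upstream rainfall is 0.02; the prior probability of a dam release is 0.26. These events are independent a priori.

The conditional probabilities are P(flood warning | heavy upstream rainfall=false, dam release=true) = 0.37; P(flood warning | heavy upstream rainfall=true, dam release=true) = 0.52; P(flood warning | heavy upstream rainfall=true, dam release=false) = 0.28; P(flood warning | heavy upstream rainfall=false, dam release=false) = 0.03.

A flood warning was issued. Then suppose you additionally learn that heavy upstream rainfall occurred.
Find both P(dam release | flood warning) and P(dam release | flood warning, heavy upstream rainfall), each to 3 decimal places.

For the numerator, keep only dam release=true terms: 0.094276 + 0.002704 = 0.096980
Normalizer over all consistent configurations: 0.03*0.98*0.74 + 0.37*0.98*0.26 + 0.28*0.02*0.74 + 0.52*0.02*0.26 = 0.122880
P(dam release | flood warning) = 0.096980/0.122880 ≈ 0.789

Now condition on the additional information:
Sum P(flood warning|·) weighted by the priors over both values of dam release:
  P(flood warning | heavy upstream rainfall) = 0.28·0.74 + 0.52·0.26
        = 0.207200 + 0.135200 = 0.342400
Keeping only the dam release-present terms gives 0.135200, so
  P(dam release | flood warning, heavy upstream rainfall) = 0.135200 / 0.342400 ≈ 0.395

P(dam release | flood warning) ≈ 0.789; P(dam release | flood warning, heavy upstream rainfall) ≈ 0.395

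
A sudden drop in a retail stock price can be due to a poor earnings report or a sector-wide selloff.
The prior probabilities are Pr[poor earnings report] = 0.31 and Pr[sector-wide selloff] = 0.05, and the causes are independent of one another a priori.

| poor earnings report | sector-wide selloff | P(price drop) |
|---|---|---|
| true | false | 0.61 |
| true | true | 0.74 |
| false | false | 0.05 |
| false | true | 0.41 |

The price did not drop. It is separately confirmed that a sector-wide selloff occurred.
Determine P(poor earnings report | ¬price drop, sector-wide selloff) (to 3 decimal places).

P(¬price drop | sector-wide selloff) = 0.59·0.69 + 0.26·0.31 = 0.407100 + 0.080600 = 0.487700
The poor earnings report-present share is 0.26·0.31 = 0.080600.
P(poor earnings report | ¬price drop, sector-wide selloff) = 0.080600 / 0.487700 ≈ 0.165

P(poor earnings report | ¬price drop, sector-wide selloff) ≈ 0.165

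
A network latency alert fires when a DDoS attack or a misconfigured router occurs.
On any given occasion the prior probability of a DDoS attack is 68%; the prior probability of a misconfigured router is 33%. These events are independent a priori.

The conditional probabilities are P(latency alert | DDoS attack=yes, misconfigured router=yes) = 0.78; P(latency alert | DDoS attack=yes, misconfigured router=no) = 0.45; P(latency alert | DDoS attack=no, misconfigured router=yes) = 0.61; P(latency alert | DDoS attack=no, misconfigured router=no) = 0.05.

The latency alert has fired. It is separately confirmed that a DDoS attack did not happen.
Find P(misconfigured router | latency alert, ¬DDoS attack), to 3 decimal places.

P(misconfigured router | latency alert, ¬DDoS attack) ≈ 0.857

Sum P(latency alert|·) weighted by the priors over both values of misconfigured router:
  P(latency alert | ¬DDoS attack) = 0.05·0.67 + 0.61·0.33
        = 0.033500 + 0.201300 = 0.234800
Keeping only the misconfigured router-present terms gives 0.201300, so
  P(misconfigured router | latency alert, ¬DDoS attack) = 0.201300 / 0.234800 ≈ 0.857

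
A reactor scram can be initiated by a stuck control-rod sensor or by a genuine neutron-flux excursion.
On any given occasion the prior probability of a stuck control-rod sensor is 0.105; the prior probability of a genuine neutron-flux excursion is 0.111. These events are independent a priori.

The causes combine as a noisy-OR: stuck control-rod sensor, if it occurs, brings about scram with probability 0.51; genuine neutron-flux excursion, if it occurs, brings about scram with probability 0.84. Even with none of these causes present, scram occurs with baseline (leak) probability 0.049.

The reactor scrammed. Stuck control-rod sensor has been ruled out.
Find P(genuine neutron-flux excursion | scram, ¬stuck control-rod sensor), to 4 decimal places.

Under noisy-OR, P(scram | causes) = 1 − (1−0.049)·∏(1−qᵢ) over the active causes.
P(scram | ¬stuck control-rod sensor) = 0.049·0.889 + 0.84784·0.111 = 0.043561 + 0.094110 = 0.137671
Restricting to configurations with genuine neutron-flux excursion present: 0.84784·0.111 = 0.094110.
Hence the posterior is 0.094110/0.137671 ≈ 0.6836.

P(genuine neutron-flux excursion | scram, ¬stuck control-rod sensor) ≈ 0.6836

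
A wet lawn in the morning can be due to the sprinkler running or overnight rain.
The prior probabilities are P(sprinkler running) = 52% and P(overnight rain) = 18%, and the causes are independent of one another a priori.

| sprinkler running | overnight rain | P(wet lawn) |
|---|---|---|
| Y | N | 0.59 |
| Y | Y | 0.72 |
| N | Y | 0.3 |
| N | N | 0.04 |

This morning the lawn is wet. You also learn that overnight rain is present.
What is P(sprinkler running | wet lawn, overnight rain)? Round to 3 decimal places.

Numerator (weight on configurations with sprinkler running): 0.72·0.52 = 0.374400
The normalizing constant is 0.3·0.48 + 0.72·0.52 = 0.518400
Posterior = 0.374400 / 0.518400 ≈ 0.722

P(sprinkler running | wet lawn, overnight rain) ≈ 0.722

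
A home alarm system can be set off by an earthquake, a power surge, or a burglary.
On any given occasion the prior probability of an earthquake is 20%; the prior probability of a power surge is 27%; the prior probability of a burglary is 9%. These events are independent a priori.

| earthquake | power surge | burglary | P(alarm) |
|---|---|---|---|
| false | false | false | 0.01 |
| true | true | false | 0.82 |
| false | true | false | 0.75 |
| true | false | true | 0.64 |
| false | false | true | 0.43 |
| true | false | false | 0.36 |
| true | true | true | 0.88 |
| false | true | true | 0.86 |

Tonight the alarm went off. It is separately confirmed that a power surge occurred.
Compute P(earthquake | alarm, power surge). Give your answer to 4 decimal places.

P(earthquake | alarm, power surge) ≈ 0.2136

For the numerator, keep only earthquake=true terms: 0.149240 + 0.015840 = 0.165080
The normalizing constant is 0.75·0.8·0.91 + 0.86·0.8·0.09 + 0.82·0.2·0.91 + 0.88·0.2·0.09 = 0.773000
P(earthquake | alarm, power surge) = 0.165080/0.773000 ≈ 0.2136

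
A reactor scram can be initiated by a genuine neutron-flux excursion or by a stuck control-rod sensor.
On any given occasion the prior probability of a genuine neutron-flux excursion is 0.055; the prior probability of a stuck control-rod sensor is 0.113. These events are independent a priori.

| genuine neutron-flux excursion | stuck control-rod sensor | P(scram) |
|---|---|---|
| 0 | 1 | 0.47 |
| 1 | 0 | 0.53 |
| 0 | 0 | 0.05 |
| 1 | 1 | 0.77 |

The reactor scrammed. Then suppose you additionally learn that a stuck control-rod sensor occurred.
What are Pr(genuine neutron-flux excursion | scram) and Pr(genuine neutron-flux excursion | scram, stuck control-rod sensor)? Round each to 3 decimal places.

Pr(genuine neutron-flux excursion | scram) ≈ 0.250; Pr(genuine neutron-flux excursion | scram, stuck control-rod sensor) ≈ 0.087

P(scram) = 0.05·0.945·0.887 + 0.47·0.945·0.113 + 0.53·0.055·0.887 + 0.77·0.055·0.113 = 0.041911 + 0.050189 + 0.025856 + 0.004786 = 0.122742
The genuine neutron-flux excursion-present share is 0.025856 + 0.004786 = 0.030642.
Hence the posterior is 0.030642/0.122742 ≈ 0.250.

With the extra evidence:
P(scram | stuck control-rod sensor) = 0.47*0.945 + 0.77*0.055 = 0.444150 + 0.042350 = 0.486500
Of this, 0.042350 comes from 0.77*0.055 (the genuine neutron-flux excursion=true cases).
P(genuine neutron-flux excursion | scram, stuck control-rod sensor) = 0.042350 / 0.486500 ≈ 0.087
This is intercausal reasoning (explaining away): once stuck control-rod sensor accounts for the scram, genuine neutron-flux excursion becomes less likely.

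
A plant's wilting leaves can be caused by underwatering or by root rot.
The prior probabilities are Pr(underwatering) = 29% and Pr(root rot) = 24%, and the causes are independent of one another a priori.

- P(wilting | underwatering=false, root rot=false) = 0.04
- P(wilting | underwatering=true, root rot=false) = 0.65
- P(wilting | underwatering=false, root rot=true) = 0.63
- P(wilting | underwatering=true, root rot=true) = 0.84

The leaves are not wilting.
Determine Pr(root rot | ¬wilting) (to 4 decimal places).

Numerator (weight on configurations with root rot): 0.063048 + 0.011136 = 0.074184
Normalizer over all consistent configurations: 0.96·0.71·0.76 + 0.37·0.71·0.24 + 0.35·0.29·0.76 + 0.16·0.29·0.24 = 0.669340
P(root rot | ¬wilting) = 0.074184/0.669340 ≈ 0.1108

Pr(root rot | ¬wilting) ≈ 0.1108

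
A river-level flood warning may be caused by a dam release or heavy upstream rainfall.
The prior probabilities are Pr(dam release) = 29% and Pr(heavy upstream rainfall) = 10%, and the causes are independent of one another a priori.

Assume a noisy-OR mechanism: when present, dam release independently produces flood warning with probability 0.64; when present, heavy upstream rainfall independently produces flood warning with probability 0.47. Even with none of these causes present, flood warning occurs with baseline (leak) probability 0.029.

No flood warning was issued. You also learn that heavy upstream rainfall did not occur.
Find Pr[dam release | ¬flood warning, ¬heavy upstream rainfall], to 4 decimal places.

Under noisy-OR, P(flood warning | causes) = 1 − (1−0.029)·∏(1−qᵢ) over the active causes.
Sum P(¬flood warning|·) weighted by the priors over both values of dam release:
  P(¬flood warning | ¬heavy upstream rainfall) = 0.971·0.71 + 0.34956·0.29
        = 0.689410 + 0.101372 = 0.790782
Configurations with dam release contribute 0.101372, so
  P(dam release | ¬flood warning, ¬heavy upstream rainfall) = 0.101372 / 0.790782 ≈ 0.1282

Pr[dam release | ¬flood warning, ¬heavy upstream rainfall] ≈ 0.1282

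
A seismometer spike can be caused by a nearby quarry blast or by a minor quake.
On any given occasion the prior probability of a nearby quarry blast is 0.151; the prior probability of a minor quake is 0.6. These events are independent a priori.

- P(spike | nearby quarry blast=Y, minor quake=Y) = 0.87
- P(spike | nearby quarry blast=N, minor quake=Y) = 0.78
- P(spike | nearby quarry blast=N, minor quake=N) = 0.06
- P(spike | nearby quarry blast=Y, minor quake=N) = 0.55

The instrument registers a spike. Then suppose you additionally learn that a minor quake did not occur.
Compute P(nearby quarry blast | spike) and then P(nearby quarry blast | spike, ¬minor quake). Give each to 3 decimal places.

P(nearby quarry blast | spike) ≈ 0.211; P(nearby quarry blast | spike, ¬minor quake) ≈ 0.620

For the numerator, keep only nearby quarry blast=true terms: 0.033220 + 0.078822 = 0.112042
The normalizing constant is 0.06·0.849·0.4 + 0.78·0.849·0.6 + 0.55·0.151·0.4 + 0.87·0.151·0.6 = 0.529750
Posterior = 0.112042 / 0.529750 ≈ 0.211

With the extra evidence:
Sum P(spike|·) weighted by the priors over both values of nearby quarry blast:
  P(spike | ¬minor quake) = 0.06·0.849 + 0.55·0.151
        = 0.050940 + 0.083050 = 0.133990
The terms with nearby quarry blast present sum to 0.083050, so
  P(nearby quarry blast | spike, ¬minor quake) = 0.083050 / 0.133990 ≈ 0.620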